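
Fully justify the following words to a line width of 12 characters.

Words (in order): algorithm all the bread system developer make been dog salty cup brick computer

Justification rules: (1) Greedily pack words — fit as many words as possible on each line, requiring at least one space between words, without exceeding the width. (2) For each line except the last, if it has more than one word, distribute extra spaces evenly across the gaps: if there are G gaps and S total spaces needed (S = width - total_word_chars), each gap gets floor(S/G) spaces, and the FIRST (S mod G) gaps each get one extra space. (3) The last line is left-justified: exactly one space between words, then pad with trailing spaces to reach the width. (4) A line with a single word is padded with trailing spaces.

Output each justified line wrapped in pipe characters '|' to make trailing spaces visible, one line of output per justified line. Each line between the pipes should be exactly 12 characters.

Answer: |algorithm   |
|all      the|
|bread system|
|developer   |
|make    been|
|dog    salty|
|cup    brick|
|computer    |

Derivation:
Line 1: ['algorithm'] (min_width=9, slack=3)
Line 2: ['all', 'the'] (min_width=7, slack=5)
Line 3: ['bread', 'system'] (min_width=12, slack=0)
Line 4: ['developer'] (min_width=9, slack=3)
Line 5: ['make', 'been'] (min_width=9, slack=3)
Line 6: ['dog', 'salty'] (min_width=9, slack=3)
Line 7: ['cup', 'brick'] (min_width=9, slack=3)
Line 8: ['computer'] (min_width=8, slack=4)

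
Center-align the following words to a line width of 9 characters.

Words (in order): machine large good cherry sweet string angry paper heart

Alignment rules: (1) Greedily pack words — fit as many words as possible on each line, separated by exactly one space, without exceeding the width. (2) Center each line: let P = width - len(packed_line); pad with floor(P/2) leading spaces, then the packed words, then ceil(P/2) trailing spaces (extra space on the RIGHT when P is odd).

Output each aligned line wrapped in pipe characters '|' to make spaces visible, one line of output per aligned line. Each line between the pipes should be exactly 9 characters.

Line 1: ['machine'] (min_width=7, slack=2)
Line 2: ['large'] (min_width=5, slack=4)
Line 3: ['good'] (min_width=4, slack=5)
Line 4: ['cherry'] (min_width=6, slack=3)
Line 5: ['sweet'] (min_width=5, slack=4)
Line 6: ['string'] (min_width=6, slack=3)
Line 7: ['angry'] (min_width=5, slack=4)
Line 8: ['paper'] (min_width=5, slack=4)
Line 9: ['heart'] (min_width=5, slack=4)

Answer: | machine |
|  large  |
|  good   |
| cherry  |
|  sweet  |
| string  |
|  angry  |
|  paper  |
|  heart  |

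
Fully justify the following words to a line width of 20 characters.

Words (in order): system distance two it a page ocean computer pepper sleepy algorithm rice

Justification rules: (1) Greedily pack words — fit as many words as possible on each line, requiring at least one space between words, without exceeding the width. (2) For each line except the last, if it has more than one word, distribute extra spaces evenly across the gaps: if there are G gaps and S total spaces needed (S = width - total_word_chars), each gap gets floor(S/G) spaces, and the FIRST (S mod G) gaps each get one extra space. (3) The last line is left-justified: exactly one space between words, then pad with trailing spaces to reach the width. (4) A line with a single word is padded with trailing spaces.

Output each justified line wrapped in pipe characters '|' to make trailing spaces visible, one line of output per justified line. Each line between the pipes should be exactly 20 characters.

Answer: |system  distance two|
|it   a   page  ocean|
|computer      pepper|
|sleepy     algorithm|
|rice                |

Derivation:
Line 1: ['system', 'distance', 'two'] (min_width=19, slack=1)
Line 2: ['it', 'a', 'page', 'ocean'] (min_width=15, slack=5)
Line 3: ['computer', 'pepper'] (min_width=15, slack=5)
Line 4: ['sleepy', 'algorithm'] (min_width=16, slack=4)
Line 5: ['rice'] (min_width=4, slack=16)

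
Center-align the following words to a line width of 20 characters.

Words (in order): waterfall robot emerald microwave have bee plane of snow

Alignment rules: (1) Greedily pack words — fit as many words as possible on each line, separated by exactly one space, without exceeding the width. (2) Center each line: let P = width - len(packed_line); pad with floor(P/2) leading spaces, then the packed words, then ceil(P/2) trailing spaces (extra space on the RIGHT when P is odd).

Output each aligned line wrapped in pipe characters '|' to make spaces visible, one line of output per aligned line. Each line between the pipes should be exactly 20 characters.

Answer: |  waterfall robot   |
| emerald microwave  |
| have bee plane of  |
|        snow        |

Derivation:
Line 1: ['waterfall', 'robot'] (min_width=15, slack=5)
Line 2: ['emerald', 'microwave'] (min_width=17, slack=3)
Line 3: ['have', 'bee', 'plane', 'of'] (min_width=17, slack=3)
Line 4: ['snow'] (min_width=4, slack=16)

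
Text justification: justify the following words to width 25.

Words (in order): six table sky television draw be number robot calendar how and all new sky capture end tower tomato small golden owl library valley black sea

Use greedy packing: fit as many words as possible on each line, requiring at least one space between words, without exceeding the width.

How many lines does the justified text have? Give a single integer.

Line 1: ['six', 'table', 'sky', 'television'] (min_width=24, slack=1)
Line 2: ['draw', 'be', 'number', 'robot'] (min_width=20, slack=5)
Line 3: ['calendar', 'how', 'and', 'all', 'new'] (min_width=24, slack=1)
Line 4: ['sky', 'capture', 'end', 'tower'] (min_width=21, slack=4)
Line 5: ['tomato', 'small', 'golden', 'owl'] (min_width=23, slack=2)
Line 6: ['library', 'valley', 'black', 'sea'] (min_width=24, slack=1)
Total lines: 6

Answer: 6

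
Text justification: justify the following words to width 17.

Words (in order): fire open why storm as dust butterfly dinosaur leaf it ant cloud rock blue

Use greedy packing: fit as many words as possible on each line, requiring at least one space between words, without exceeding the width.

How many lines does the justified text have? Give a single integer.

Line 1: ['fire', 'open', 'why'] (min_width=13, slack=4)
Line 2: ['storm', 'as', 'dust'] (min_width=13, slack=4)
Line 3: ['butterfly'] (min_width=9, slack=8)
Line 4: ['dinosaur', 'leaf', 'it'] (min_width=16, slack=1)
Line 5: ['ant', 'cloud', 'rock'] (min_width=14, slack=3)
Line 6: ['blue'] (min_width=4, slack=13)
Total lines: 6

Answer: 6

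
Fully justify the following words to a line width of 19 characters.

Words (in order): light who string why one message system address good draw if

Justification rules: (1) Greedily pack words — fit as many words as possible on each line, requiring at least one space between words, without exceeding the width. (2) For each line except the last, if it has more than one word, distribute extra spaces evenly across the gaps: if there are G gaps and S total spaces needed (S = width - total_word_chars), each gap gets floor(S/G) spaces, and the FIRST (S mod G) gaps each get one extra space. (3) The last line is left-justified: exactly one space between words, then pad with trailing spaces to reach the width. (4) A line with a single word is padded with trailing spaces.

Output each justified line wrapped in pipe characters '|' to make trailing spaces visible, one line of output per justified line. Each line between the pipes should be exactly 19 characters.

Line 1: ['light', 'who', 'string'] (min_width=16, slack=3)
Line 2: ['why', 'one', 'message'] (min_width=15, slack=4)
Line 3: ['system', 'address', 'good'] (min_width=19, slack=0)
Line 4: ['draw', 'if'] (min_width=7, slack=12)

Answer: |light   who  string|
|why   one   message|
|system address good|
|draw if            |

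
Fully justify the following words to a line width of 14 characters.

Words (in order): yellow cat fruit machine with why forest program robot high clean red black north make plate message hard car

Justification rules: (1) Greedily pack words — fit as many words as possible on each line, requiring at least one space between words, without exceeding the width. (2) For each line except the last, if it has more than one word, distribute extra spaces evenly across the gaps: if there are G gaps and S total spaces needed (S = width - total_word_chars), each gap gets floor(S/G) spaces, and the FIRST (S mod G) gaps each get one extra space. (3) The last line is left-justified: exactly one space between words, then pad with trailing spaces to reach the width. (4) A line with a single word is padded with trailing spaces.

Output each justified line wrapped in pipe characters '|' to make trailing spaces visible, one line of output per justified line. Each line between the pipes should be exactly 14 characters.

Line 1: ['yellow', 'cat'] (min_width=10, slack=4)
Line 2: ['fruit', 'machine'] (min_width=13, slack=1)
Line 3: ['with', 'why'] (min_width=8, slack=6)
Line 4: ['forest', 'program'] (min_width=14, slack=0)
Line 5: ['robot', 'high'] (min_width=10, slack=4)
Line 6: ['clean', 'red'] (min_width=9, slack=5)
Line 7: ['black', 'north'] (min_width=11, slack=3)
Line 8: ['make', 'plate'] (min_width=10, slack=4)
Line 9: ['message', 'hard'] (min_width=12, slack=2)
Line 10: ['car'] (min_width=3, slack=11)

Answer: |yellow     cat|
|fruit  machine|
|with       why|
|forest program|
|robot     high|
|clean      red|
|black    north|
|make     plate|
|message   hard|
|car           |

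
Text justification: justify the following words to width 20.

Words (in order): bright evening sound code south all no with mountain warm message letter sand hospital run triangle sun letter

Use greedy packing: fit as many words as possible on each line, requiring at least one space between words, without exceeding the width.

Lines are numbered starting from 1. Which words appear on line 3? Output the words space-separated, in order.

Line 1: ['bright', 'evening', 'sound'] (min_width=20, slack=0)
Line 2: ['code', 'south', 'all', 'no'] (min_width=17, slack=3)
Line 3: ['with', 'mountain', 'warm'] (min_width=18, slack=2)
Line 4: ['message', 'letter', 'sand'] (min_width=19, slack=1)
Line 5: ['hospital', 'run'] (min_width=12, slack=8)
Line 6: ['triangle', 'sun', 'letter'] (min_width=19, slack=1)

Answer: with mountain warm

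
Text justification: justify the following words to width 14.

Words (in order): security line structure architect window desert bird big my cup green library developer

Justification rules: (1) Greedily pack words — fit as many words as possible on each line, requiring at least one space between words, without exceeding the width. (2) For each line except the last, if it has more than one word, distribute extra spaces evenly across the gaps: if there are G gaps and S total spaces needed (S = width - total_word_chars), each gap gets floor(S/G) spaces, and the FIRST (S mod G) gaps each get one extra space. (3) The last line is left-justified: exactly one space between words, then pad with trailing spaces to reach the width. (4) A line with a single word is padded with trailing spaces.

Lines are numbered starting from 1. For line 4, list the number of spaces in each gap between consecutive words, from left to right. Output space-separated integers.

Line 1: ['security', 'line'] (min_width=13, slack=1)
Line 2: ['structure'] (min_width=9, slack=5)
Line 3: ['architect'] (min_width=9, slack=5)
Line 4: ['window', 'desert'] (min_width=13, slack=1)
Line 5: ['bird', 'big', 'my'] (min_width=11, slack=3)
Line 6: ['cup', 'green'] (min_width=9, slack=5)
Line 7: ['library'] (min_width=7, slack=7)
Line 8: ['developer'] (min_width=9, slack=5)

Answer: 2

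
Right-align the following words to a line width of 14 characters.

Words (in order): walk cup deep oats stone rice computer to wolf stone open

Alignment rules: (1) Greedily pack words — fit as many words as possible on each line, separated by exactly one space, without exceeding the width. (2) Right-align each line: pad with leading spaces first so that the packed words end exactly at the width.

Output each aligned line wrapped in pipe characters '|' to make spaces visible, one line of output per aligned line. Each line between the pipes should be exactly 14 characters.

Answer: | walk cup deep|
|    oats stone|
| rice computer|
| to wolf stone|
|          open|

Derivation:
Line 1: ['walk', 'cup', 'deep'] (min_width=13, slack=1)
Line 2: ['oats', 'stone'] (min_width=10, slack=4)
Line 3: ['rice', 'computer'] (min_width=13, slack=1)
Line 4: ['to', 'wolf', 'stone'] (min_width=13, slack=1)
Line 5: ['open'] (min_width=4, slack=10)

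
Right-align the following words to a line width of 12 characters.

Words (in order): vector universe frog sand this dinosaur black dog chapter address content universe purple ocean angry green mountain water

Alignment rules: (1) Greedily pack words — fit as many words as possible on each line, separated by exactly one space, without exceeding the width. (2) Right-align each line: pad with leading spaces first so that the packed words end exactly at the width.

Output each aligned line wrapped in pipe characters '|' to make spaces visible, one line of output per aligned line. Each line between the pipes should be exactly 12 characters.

Line 1: ['vector'] (min_width=6, slack=6)
Line 2: ['universe'] (min_width=8, slack=4)
Line 3: ['frog', 'sand'] (min_width=9, slack=3)
Line 4: ['this'] (min_width=4, slack=8)
Line 5: ['dinosaur'] (min_width=8, slack=4)
Line 6: ['black', 'dog'] (min_width=9, slack=3)
Line 7: ['chapter'] (min_width=7, slack=5)
Line 8: ['address'] (min_width=7, slack=5)
Line 9: ['content'] (min_width=7, slack=5)
Line 10: ['universe'] (min_width=8, slack=4)
Line 11: ['purple', 'ocean'] (min_width=12, slack=0)
Line 12: ['angry', 'green'] (min_width=11, slack=1)
Line 13: ['mountain'] (min_width=8, slack=4)
Line 14: ['water'] (min_width=5, slack=7)

Answer: |      vector|
|    universe|
|   frog sand|
|        this|
|    dinosaur|
|   black dog|
|     chapter|
|     address|
|     content|
|    universe|
|purple ocean|
| angry green|
|    mountain|
|       water|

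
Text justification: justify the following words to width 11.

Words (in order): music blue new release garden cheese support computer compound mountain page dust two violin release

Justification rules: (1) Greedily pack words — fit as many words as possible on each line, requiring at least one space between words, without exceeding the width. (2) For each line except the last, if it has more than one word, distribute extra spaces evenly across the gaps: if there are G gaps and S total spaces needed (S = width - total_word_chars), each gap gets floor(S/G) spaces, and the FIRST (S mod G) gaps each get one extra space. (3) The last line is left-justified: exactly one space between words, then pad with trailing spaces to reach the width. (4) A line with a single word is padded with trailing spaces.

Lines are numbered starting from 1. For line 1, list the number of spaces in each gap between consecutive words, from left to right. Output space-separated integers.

Answer: 2

Derivation:
Line 1: ['music', 'blue'] (min_width=10, slack=1)
Line 2: ['new', 'release'] (min_width=11, slack=0)
Line 3: ['garden'] (min_width=6, slack=5)
Line 4: ['cheese'] (min_width=6, slack=5)
Line 5: ['support'] (min_width=7, slack=4)
Line 6: ['computer'] (min_width=8, slack=3)
Line 7: ['compound'] (min_width=8, slack=3)
Line 8: ['mountain'] (min_width=8, slack=3)
Line 9: ['page', 'dust'] (min_width=9, slack=2)
Line 10: ['two', 'violin'] (min_width=10, slack=1)
Line 11: ['release'] (min_width=7, slack=4)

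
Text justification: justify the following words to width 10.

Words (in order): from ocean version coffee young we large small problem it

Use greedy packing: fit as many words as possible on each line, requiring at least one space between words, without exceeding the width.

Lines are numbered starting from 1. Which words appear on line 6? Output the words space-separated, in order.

Answer: small

Derivation:
Line 1: ['from', 'ocean'] (min_width=10, slack=0)
Line 2: ['version'] (min_width=7, slack=3)
Line 3: ['coffee'] (min_width=6, slack=4)
Line 4: ['young', 'we'] (min_width=8, slack=2)
Line 5: ['large'] (min_width=5, slack=5)
Line 6: ['small'] (min_width=5, slack=5)
Line 7: ['problem', 'it'] (min_width=10, slack=0)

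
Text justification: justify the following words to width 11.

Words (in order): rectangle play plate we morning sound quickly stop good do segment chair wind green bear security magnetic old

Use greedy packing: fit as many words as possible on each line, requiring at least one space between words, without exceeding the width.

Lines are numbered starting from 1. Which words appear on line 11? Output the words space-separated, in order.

Line 1: ['rectangle'] (min_width=9, slack=2)
Line 2: ['play', 'plate'] (min_width=10, slack=1)
Line 3: ['we', 'morning'] (min_width=10, slack=1)
Line 4: ['sound'] (min_width=5, slack=6)
Line 5: ['quickly'] (min_width=7, slack=4)
Line 6: ['stop', 'good'] (min_width=9, slack=2)
Line 7: ['do', 'segment'] (min_width=10, slack=1)
Line 8: ['chair', 'wind'] (min_width=10, slack=1)
Line 9: ['green', 'bear'] (min_width=10, slack=1)
Line 10: ['security'] (min_width=8, slack=3)
Line 11: ['magnetic'] (min_width=8, slack=3)
Line 12: ['old'] (min_width=3, slack=8)

Answer: magnetic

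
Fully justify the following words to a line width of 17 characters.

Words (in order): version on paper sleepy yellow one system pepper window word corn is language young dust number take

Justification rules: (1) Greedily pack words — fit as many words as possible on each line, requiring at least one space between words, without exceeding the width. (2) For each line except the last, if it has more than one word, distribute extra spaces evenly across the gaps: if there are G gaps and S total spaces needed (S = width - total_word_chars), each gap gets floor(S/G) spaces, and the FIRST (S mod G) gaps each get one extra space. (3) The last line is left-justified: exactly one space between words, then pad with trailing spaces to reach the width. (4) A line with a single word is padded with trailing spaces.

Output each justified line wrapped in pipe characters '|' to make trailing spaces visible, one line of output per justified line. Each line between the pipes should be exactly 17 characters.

Answer: |version  on paper|
|sleepy yellow one|
|system     pepper|
|window  word corn|
|is language young|
|dust number take |

Derivation:
Line 1: ['version', 'on', 'paper'] (min_width=16, slack=1)
Line 2: ['sleepy', 'yellow', 'one'] (min_width=17, slack=0)
Line 3: ['system', 'pepper'] (min_width=13, slack=4)
Line 4: ['window', 'word', 'corn'] (min_width=16, slack=1)
Line 5: ['is', 'language', 'young'] (min_width=17, slack=0)
Line 6: ['dust', 'number', 'take'] (min_width=16, slack=1)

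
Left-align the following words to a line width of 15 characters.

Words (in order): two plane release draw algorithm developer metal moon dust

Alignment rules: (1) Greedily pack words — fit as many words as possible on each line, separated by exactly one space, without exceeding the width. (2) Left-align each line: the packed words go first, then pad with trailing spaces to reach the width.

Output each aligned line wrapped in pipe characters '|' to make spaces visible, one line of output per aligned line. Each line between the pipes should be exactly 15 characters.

Line 1: ['two', 'plane'] (min_width=9, slack=6)
Line 2: ['release', 'draw'] (min_width=12, slack=3)
Line 3: ['algorithm'] (min_width=9, slack=6)
Line 4: ['developer', 'metal'] (min_width=15, slack=0)
Line 5: ['moon', 'dust'] (min_width=9, slack=6)

Answer: |two plane      |
|release draw   |
|algorithm      |
|developer metal|
|moon dust      |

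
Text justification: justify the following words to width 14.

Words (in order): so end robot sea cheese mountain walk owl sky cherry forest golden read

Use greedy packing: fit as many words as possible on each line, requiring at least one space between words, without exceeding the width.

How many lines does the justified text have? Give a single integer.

Answer: 6

Derivation:
Line 1: ['so', 'end', 'robot'] (min_width=12, slack=2)
Line 2: ['sea', 'cheese'] (min_width=10, slack=4)
Line 3: ['mountain', 'walk'] (min_width=13, slack=1)
Line 4: ['owl', 'sky', 'cherry'] (min_width=14, slack=0)
Line 5: ['forest', 'golden'] (min_width=13, slack=1)
Line 6: ['read'] (min_width=4, slack=10)
Total lines: 6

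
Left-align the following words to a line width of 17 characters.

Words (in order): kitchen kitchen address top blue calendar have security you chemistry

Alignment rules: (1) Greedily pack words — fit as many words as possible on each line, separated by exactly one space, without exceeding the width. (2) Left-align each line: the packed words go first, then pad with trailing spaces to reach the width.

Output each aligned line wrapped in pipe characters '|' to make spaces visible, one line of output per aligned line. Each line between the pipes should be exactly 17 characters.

Line 1: ['kitchen', 'kitchen'] (min_width=15, slack=2)
Line 2: ['address', 'top', 'blue'] (min_width=16, slack=1)
Line 3: ['calendar', 'have'] (min_width=13, slack=4)
Line 4: ['security', 'you'] (min_width=12, slack=5)
Line 5: ['chemistry'] (min_width=9, slack=8)

Answer: |kitchen kitchen  |
|address top blue |
|calendar have    |
|security you     |
|chemistry        |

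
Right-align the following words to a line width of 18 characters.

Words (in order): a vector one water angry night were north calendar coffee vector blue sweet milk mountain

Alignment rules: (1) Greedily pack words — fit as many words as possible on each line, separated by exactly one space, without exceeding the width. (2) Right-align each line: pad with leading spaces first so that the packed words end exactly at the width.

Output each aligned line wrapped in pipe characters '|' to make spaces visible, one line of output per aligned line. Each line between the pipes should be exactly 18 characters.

Line 1: ['a', 'vector', 'one', 'water'] (min_width=18, slack=0)
Line 2: ['angry', 'night', 'were'] (min_width=16, slack=2)
Line 3: ['north', 'calendar'] (min_width=14, slack=4)
Line 4: ['coffee', 'vector', 'blue'] (min_width=18, slack=0)
Line 5: ['sweet', 'milk'] (min_width=10, slack=8)
Line 6: ['mountain'] (min_width=8, slack=10)

Answer: |a vector one water|
|  angry night were|
|    north calendar|
|coffee vector blue|
|        sweet milk|
|          mountain|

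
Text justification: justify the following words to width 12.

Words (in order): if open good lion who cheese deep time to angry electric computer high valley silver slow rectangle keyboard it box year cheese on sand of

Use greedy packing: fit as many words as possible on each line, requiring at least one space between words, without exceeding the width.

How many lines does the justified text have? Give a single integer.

Answer: 14

Derivation:
Line 1: ['if', 'open', 'good'] (min_width=12, slack=0)
Line 2: ['lion', 'who'] (min_width=8, slack=4)
Line 3: ['cheese', 'deep'] (min_width=11, slack=1)
Line 4: ['time', 'to'] (min_width=7, slack=5)
Line 5: ['angry'] (min_width=5, slack=7)
Line 6: ['electric'] (min_width=8, slack=4)
Line 7: ['computer'] (min_width=8, slack=4)
Line 8: ['high', 'valley'] (min_width=11, slack=1)
Line 9: ['silver', 'slow'] (min_width=11, slack=1)
Line 10: ['rectangle'] (min_width=9, slack=3)
Line 11: ['keyboard', 'it'] (min_width=11, slack=1)
Line 12: ['box', 'year'] (min_width=8, slack=4)
Line 13: ['cheese', 'on'] (min_width=9, slack=3)
Line 14: ['sand', 'of'] (min_width=7, slack=5)
Total lines: 14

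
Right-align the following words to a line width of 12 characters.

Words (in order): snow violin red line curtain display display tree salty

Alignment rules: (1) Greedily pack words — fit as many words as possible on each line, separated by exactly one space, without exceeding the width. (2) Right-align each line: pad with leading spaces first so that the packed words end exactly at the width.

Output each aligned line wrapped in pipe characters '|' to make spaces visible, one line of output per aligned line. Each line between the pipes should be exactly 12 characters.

Line 1: ['snow', 'violin'] (min_width=11, slack=1)
Line 2: ['red', 'line'] (min_width=8, slack=4)
Line 3: ['curtain'] (min_width=7, slack=5)
Line 4: ['display'] (min_width=7, slack=5)
Line 5: ['display', 'tree'] (min_width=12, slack=0)
Line 6: ['salty'] (min_width=5, slack=7)

Answer: | snow violin|
|    red line|
|     curtain|
|     display|
|display tree|
|       salty|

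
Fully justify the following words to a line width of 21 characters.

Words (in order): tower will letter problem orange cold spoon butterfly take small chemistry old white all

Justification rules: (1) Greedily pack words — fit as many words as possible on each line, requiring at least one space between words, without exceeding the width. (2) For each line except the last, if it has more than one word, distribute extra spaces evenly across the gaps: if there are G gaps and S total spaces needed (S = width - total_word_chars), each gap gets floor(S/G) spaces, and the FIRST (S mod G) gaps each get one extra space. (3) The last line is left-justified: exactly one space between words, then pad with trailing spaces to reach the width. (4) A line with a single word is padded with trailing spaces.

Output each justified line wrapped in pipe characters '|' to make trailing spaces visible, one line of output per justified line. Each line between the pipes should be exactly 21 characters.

Answer: |tower   will   letter|
|problem  orange  cold|
|spoon  butterfly take|
|small  chemistry  old|
|white all            |

Derivation:
Line 1: ['tower', 'will', 'letter'] (min_width=17, slack=4)
Line 2: ['problem', 'orange', 'cold'] (min_width=19, slack=2)
Line 3: ['spoon', 'butterfly', 'take'] (min_width=20, slack=1)
Line 4: ['small', 'chemistry', 'old'] (min_width=19, slack=2)
Line 5: ['white', 'all'] (min_width=9, slack=12)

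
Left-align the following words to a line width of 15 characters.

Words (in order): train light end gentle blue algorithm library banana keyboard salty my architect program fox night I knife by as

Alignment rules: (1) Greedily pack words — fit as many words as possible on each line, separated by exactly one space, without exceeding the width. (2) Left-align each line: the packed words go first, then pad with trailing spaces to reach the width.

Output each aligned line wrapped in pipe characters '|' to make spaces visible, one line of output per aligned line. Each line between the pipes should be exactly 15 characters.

Answer: |train light end|
|gentle blue    |
|algorithm      |
|library banana |
|keyboard salty |
|my architect   |
|program fox    |
|night I knife  |
|by as          |

Derivation:
Line 1: ['train', 'light', 'end'] (min_width=15, slack=0)
Line 2: ['gentle', 'blue'] (min_width=11, slack=4)
Line 3: ['algorithm'] (min_width=9, slack=6)
Line 4: ['library', 'banana'] (min_width=14, slack=1)
Line 5: ['keyboard', 'salty'] (min_width=14, slack=1)
Line 6: ['my', 'architect'] (min_width=12, slack=3)
Line 7: ['program', 'fox'] (min_width=11, slack=4)
Line 8: ['night', 'I', 'knife'] (min_width=13, slack=2)
Line 9: ['by', 'as'] (min_width=5, slack=10)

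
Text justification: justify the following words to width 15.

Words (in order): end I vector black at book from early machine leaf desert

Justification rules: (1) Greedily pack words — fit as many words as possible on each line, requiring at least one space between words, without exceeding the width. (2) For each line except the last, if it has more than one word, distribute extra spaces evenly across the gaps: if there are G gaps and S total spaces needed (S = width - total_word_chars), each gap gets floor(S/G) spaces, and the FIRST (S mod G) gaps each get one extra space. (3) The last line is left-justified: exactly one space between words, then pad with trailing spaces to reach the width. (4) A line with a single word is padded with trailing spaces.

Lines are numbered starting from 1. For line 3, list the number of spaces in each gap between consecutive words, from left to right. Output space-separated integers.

Line 1: ['end', 'I', 'vector'] (min_width=12, slack=3)
Line 2: ['black', 'at', 'book'] (min_width=13, slack=2)
Line 3: ['from', 'early'] (min_width=10, slack=5)
Line 4: ['machine', 'leaf'] (min_width=12, slack=3)
Line 5: ['desert'] (min_width=6, slack=9)

Answer: 6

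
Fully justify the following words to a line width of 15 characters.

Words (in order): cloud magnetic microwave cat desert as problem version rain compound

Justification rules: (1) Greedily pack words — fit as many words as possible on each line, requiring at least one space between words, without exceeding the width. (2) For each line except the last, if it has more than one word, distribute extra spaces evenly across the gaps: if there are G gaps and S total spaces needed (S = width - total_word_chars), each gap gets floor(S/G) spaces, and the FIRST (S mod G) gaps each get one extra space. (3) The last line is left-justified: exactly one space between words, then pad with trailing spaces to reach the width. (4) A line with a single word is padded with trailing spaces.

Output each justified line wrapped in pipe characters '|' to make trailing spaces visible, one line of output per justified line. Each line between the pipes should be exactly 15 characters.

Answer: |cloud  magnetic|
|microwave   cat|
|desert       as|
|problem version|
|rain compound  |

Derivation:
Line 1: ['cloud', 'magnetic'] (min_width=14, slack=1)
Line 2: ['microwave', 'cat'] (min_width=13, slack=2)
Line 3: ['desert', 'as'] (min_width=9, slack=6)
Line 4: ['problem', 'version'] (min_width=15, slack=0)
Line 5: ['rain', 'compound'] (min_width=13, slack=2)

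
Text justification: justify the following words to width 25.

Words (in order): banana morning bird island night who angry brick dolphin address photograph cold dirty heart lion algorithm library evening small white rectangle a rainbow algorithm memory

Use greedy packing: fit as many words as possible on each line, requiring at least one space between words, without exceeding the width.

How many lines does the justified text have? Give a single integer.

Line 1: ['banana', 'morning', 'bird'] (min_width=19, slack=6)
Line 2: ['island', 'night', 'who', 'angry'] (min_width=22, slack=3)
Line 3: ['brick', 'dolphin', 'address'] (min_width=21, slack=4)
Line 4: ['photograph', 'cold', 'dirty'] (min_width=21, slack=4)
Line 5: ['heart', 'lion', 'algorithm'] (min_width=20, slack=5)
Line 6: ['library', 'evening', 'small'] (min_width=21, slack=4)
Line 7: ['white', 'rectangle', 'a', 'rainbow'] (min_width=25, slack=0)
Line 8: ['algorithm', 'memory'] (min_width=16, slack=9)
Total lines: 8

Answer: 8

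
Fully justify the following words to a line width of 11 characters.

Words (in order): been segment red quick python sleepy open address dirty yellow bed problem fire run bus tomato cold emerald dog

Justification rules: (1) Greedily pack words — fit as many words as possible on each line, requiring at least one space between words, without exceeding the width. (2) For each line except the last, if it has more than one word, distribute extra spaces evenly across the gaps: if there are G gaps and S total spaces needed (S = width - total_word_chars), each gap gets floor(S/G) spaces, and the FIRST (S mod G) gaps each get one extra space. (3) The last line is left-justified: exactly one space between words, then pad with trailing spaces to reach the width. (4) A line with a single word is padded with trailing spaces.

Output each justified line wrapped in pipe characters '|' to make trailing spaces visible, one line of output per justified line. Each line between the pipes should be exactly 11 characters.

Answer: |been       |
|segment red|
|quick      |
|python     |
|sleepy open|
|address    |
|dirty      |
|yellow  bed|
|problem    |
|fire    run|
|bus  tomato|
|cold       |
|emerald dog|

Derivation:
Line 1: ['been'] (min_width=4, slack=7)
Line 2: ['segment', 'red'] (min_width=11, slack=0)
Line 3: ['quick'] (min_width=5, slack=6)
Line 4: ['python'] (min_width=6, slack=5)
Line 5: ['sleepy', 'open'] (min_width=11, slack=0)
Line 6: ['address'] (min_width=7, slack=4)
Line 7: ['dirty'] (min_width=5, slack=6)
Line 8: ['yellow', 'bed'] (min_width=10, slack=1)
Line 9: ['problem'] (min_width=7, slack=4)
Line 10: ['fire', 'run'] (min_width=8, slack=3)
Line 11: ['bus', 'tomato'] (min_width=10, slack=1)
Line 12: ['cold'] (min_width=4, slack=7)
Line 13: ['emerald', 'dog'] (min_width=11, slack=0)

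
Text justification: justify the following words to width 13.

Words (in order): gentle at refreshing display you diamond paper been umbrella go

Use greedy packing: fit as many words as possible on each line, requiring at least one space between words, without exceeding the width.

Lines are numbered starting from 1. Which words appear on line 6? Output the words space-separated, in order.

Answer: go

Derivation:
Line 1: ['gentle', 'at'] (min_width=9, slack=4)
Line 2: ['refreshing'] (min_width=10, slack=3)
Line 3: ['display', 'you'] (min_width=11, slack=2)
Line 4: ['diamond', 'paper'] (min_width=13, slack=0)
Line 5: ['been', 'umbrella'] (min_width=13, slack=0)
Line 6: ['go'] (min_width=2, slack=11)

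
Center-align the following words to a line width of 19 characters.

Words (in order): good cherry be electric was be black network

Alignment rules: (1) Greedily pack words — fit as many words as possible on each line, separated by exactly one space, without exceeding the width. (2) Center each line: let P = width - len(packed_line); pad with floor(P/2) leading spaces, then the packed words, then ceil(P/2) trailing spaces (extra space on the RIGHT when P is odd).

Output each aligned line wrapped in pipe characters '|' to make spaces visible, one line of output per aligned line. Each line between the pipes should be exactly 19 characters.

Answer: |  good cherry be   |
|  electric was be  |
|   black network   |

Derivation:
Line 1: ['good', 'cherry', 'be'] (min_width=14, slack=5)
Line 2: ['electric', 'was', 'be'] (min_width=15, slack=4)
Line 3: ['black', 'network'] (min_width=13, slack=6)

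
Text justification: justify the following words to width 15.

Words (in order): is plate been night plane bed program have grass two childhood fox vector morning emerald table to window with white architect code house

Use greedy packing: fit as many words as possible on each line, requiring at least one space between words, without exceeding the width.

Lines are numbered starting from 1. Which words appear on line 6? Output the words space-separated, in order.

Answer: vector morning

Derivation:
Line 1: ['is', 'plate', 'been'] (min_width=13, slack=2)
Line 2: ['night', 'plane', 'bed'] (min_width=15, slack=0)
Line 3: ['program', 'have'] (min_width=12, slack=3)
Line 4: ['grass', 'two'] (min_width=9, slack=6)
Line 5: ['childhood', 'fox'] (min_width=13, slack=2)
Line 6: ['vector', 'morning'] (min_width=14, slack=1)
Line 7: ['emerald', 'table'] (min_width=13, slack=2)
Line 8: ['to', 'window', 'with'] (min_width=14, slack=1)
Line 9: ['white', 'architect'] (min_width=15, slack=0)
Line 10: ['code', 'house'] (min_width=10, slack=5)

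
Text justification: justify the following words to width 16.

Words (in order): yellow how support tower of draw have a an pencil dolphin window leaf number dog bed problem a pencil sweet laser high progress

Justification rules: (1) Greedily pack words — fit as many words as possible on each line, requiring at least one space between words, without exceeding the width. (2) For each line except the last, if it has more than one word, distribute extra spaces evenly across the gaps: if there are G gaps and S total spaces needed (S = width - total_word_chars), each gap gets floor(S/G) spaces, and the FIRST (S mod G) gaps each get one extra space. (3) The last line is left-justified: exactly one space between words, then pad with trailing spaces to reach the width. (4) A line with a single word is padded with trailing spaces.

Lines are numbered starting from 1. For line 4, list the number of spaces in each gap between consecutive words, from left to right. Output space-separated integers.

Line 1: ['yellow', 'how'] (min_width=10, slack=6)
Line 2: ['support', 'tower', 'of'] (min_width=16, slack=0)
Line 3: ['draw', 'have', 'a', 'an'] (min_width=14, slack=2)
Line 4: ['pencil', 'dolphin'] (min_width=14, slack=2)
Line 5: ['window', 'leaf'] (min_width=11, slack=5)
Line 6: ['number', 'dog', 'bed'] (min_width=14, slack=2)
Line 7: ['problem', 'a', 'pencil'] (min_width=16, slack=0)
Line 8: ['sweet', 'laser', 'high'] (min_width=16, slack=0)
Line 9: ['progress'] (min_width=8, slack=8)

Answer: 3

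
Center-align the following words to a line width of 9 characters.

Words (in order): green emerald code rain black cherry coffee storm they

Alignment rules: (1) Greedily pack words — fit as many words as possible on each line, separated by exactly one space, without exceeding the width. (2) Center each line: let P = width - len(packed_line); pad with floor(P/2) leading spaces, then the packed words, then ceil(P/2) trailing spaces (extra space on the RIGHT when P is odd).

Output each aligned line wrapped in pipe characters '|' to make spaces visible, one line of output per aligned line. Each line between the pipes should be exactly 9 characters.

Answer: |  green  |
| emerald |
|code rain|
|  black  |
| cherry  |
| coffee  |
|  storm  |
|  they   |

Derivation:
Line 1: ['green'] (min_width=5, slack=4)
Line 2: ['emerald'] (min_width=7, slack=2)
Line 3: ['code', 'rain'] (min_width=9, slack=0)
Line 4: ['black'] (min_width=5, slack=4)
Line 5: ['cherry'] (min_width=6, slack=3)
Line 6: ['coffee'] (min_width=6, slack=3)
Line 7: ['storm'] (min_width=5, slack=4)
Line 8: ['they'] (min_width=4, slack=5)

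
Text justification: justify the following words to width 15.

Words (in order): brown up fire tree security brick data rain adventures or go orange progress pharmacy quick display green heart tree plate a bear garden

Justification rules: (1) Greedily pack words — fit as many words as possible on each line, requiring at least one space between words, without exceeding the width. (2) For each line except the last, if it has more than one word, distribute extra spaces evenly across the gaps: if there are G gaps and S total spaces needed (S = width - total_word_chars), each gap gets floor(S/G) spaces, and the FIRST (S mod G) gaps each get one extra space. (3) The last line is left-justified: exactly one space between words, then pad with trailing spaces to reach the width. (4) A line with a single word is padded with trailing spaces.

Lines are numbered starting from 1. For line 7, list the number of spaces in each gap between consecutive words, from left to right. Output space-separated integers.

Line 1: ['brown', 'up', 'fire'] (min_width=13, slack=2)
Line 2: ['tree', 'security'] (min_width=13, slack=2)
Line 3: ['brick', 'data', 'rain'] (min_width=15, slack=0)
Line 4: ['adventures', 'or'] (min_width=13, slack=2)
Line 5: ['go', 'orange'] (min_width=9, slack=6)
Line 6: ['progress'] (min_width=8, slack=7)
Line 7: ['pharmacy', 'quick'] (min_width=14, slack=1)
Line 8: ['display', 'green'] (min_width=13, slack=2)
Line 9: ['heart', 'tree'] (min_width=10, slack=5)
Line 10: ['plate', 'a', 'bear'] (min_width=12, slack=3)
Line 11: ['garden'] (min_width=6, slack=9)

Answer: 2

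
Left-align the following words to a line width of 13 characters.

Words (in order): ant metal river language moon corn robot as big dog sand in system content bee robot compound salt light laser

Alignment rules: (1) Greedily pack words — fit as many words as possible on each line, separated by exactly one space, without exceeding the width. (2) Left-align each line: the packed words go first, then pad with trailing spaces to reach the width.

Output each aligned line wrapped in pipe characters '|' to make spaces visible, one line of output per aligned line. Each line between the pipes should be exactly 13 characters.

Line 1: ['ant', 'metal'] (min_width=9, slack=4)
Line 2: ['river'] (min_width=5, slack=8)
Line 3: ['language', 'moon'] (min_width=13, slack=0)
Line 4: ['corn', 'robot', 'as'] (min_width=13, slack=0)
Line 5: ['big', 'dog', 'sand'] (min_width=12, slack=1)
Line 6: ['in', 'system'] (min_width=9, slack=4)
Line 7: ['content', 'bee'] (min_width=11, slack=2)
Line 8: ['robot'] (min_width=5, slack=8)
Line 9: ['compound', 'salt'] (min_width=13, slack=0)
Line 10: ['light', 'laser'] (min_width=11, slack=2)

Answer: |ant metal    |
|river        |
|language moon|
|corn robot as|
|big dog sand |
|in system    |
|content bee  |
|robot        |
|compound salt|
|light laser  |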